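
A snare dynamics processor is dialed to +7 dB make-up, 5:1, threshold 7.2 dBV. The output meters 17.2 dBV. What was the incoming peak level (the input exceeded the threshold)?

22.2 dBV

Remove make-up: 17.2 − 7 = 10.2 dBV.
The compressed level sits 10.2 − 7.2 = 3 dB over threshold.
Before 5:1 compression the overshoot was 3 × 5 = 15 dB, so input = 7.2 + 15 = 22.2 dBV.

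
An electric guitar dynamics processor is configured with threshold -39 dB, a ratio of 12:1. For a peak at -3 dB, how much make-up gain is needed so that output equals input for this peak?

33 dB

The peak compresses to -39 + 36/12 = -36 dB.
To reach -3 dB requires -3 − (-36) = 33 dB of make-up.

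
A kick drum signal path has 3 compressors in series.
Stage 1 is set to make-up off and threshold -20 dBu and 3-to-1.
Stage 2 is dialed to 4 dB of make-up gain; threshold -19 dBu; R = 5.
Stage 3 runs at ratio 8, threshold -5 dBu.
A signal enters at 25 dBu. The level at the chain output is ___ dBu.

-12.2 dBu

Stage 1: 25 dBu is 45 dB over -20 dBu; at 3:1 that becomes 15 dB over, giving -5 dBu.
Stage 2: overshoot 14 dB → 14/5 = 2.8 dB → -16.2 dBu; +4 dB make-up → -12.2 dBu.
Stage 3: below threshold (-12.2 ≤ -5); passes unchanged; output -12.2 dBu.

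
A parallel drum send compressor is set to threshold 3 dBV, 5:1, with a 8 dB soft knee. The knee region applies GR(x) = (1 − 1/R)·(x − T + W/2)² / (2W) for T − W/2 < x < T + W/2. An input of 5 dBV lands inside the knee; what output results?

3.2 dBV

x − T + W/2 = 5 − 3 + 4 = 6.
GR = (1 − 1/5) × 6² / 16 = 0.8 × 36 / 16 = 1.8 dB.
Output = 5 − 1.8 = 3.2 dBV.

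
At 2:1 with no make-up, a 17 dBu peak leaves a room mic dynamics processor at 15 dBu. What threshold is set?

Input is 4 dB above T (since output overshoot × R = input overshoot: (15 − T)·2 = 17 − T gives T = 13 dBu).
Check: 13 + (17 − 13)/2 = 13 + 2 = 15 dBu. ✓

13 dBu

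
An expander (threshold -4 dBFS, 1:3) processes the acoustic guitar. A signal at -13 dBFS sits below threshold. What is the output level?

-31 dBFS

The input is 9 dB below the -4 dBFS threshold.
A 1:3 expander multiplies undershoot by 3: 9 × 3 = 27 dB below threshold.
Output = -4 − 27 = -31 dBFS.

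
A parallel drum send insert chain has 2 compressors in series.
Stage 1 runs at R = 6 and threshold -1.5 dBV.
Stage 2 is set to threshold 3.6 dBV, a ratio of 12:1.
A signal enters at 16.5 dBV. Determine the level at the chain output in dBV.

1.5 dBV

Stage 1: 18 dB above -1.5 dBV, reduced 6:1 to 3 dB above → 1.5 dBV.
Stage 2: below threshold (1.5 ≤ 3.6); passes unchanged; output 1.5 dBV.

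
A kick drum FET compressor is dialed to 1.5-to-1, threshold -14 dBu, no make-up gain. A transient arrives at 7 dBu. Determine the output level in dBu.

0 dBu

Overshoot: 7 − (-14) = 21 dB.
1.5:1 compression reduces that to 21/1.5 = 14 dB over.
Output = -14 + 14 = 0 dBu.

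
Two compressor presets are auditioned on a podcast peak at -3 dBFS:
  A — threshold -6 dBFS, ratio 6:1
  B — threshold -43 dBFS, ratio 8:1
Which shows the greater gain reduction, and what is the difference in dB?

B, by 32.5 dB

A: overshoot 3 dB → output overshoot 0.5 dB → GR 2.5 dB.
B: overshoot 40 dB → output overshoot 5 dB → GR 35 dB.
B reduces 32.5 dB more.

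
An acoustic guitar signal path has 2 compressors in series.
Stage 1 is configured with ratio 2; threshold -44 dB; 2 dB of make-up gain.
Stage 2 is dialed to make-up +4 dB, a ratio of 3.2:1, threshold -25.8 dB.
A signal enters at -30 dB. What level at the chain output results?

Stage 1: overshoot 14 dB → 14/2 = 7 dB → -37 dB; +2 dB make-up → -35 dB.
Stage 2: below threshold (-35 ≤ -25.8); passes unchanged; make-up brings it to -31 dB.

-31 dB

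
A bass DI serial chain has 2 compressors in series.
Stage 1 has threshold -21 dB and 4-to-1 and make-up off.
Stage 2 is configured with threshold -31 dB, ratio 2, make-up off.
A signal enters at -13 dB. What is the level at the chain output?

-25 dB

Stage 1: overshoot 8 dB → 8/4 = 2 dB → -19 dB.
Stage 2: 12 dB above -31 dB, reduced 2:1 to 6 dB above → -25 dB.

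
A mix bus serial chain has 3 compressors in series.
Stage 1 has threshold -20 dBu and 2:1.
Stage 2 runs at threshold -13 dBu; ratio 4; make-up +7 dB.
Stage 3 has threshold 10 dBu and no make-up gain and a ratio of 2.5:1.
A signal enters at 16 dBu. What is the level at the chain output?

-3.25 dBu

Stage 1: overshoot 36 dB → 36/2 = 18 dB → -2 dBu.
Stage 2: 11 dB above -13 dBu, reduced 4:1 to 2.75 dB above → -10.25 dBu; +7 dB make-up → -3.25 dBu.
Stage 3: -3.25 dBu is at or below the 10 dBu threshold — no compression; output -3.25 dBu.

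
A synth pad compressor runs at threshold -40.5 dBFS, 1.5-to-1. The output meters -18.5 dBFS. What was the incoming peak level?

-7.5 dBFS

Post-compression overshoot = -18.5 − (-40.5) = 22 dB.
Undo the ratio: input overshoot = 22 × 1.5 = 33 dB, giving input = -7.5 dBFS.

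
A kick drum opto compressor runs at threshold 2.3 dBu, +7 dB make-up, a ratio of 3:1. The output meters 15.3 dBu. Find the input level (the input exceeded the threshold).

20.3 dBu

Before make-up, the level was 15.3 − 7 = 8.3 dBu.
Post-compression overshoot = 8.3 − 2.3 = 6 dB.
Before 3:1 compression the overshoot was 6 × 3 = 18 dB, so input = 2.3 + 18 = 20.3 dBu.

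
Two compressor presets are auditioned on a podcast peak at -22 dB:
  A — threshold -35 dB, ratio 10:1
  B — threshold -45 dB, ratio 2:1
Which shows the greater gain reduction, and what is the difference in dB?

A: overshoot 13 dB → output overshoot 1.3 dB → GR 11.7 dB.
B: overshoot 23 dB → output overshoot 11.5 dB → GR 11.5 dB.
A reduces 0.2 dB more.

A, by 0.2 dB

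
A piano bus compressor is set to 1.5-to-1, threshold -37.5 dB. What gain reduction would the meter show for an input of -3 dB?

The signal is 34.5 dB above threshold.
At 1.5:1, output sits 34.5/1.5 = 23 dB above threshold.
So the signal is attenuated by 34.5 − 23 = 11.5 dB.

11.5 dB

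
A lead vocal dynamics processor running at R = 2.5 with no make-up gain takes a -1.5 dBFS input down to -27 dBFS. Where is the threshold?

Let T be the threshold. Output overshoot = (input overshoot)/R, so -27 − T = (-1.5 − T)/2.5.
2.5·(-27 − T) = -1.5 − T → 1.5·T = -67.5 − (-1.5) = -66.
T = -66/1.5 = -44 dBFS.

-44 dBFS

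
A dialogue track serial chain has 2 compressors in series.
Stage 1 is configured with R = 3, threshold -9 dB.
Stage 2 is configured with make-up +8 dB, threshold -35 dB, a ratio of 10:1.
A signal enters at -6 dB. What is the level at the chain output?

-24.3 dB

Stage 1: overshoot 3 dB → 3/3 = 1 dB → -8 dB.
Stage 2: -8 dB is 27 dB over -35 dB; at 10:1 that becomes 2.7 dB over, giving -32.3 dB; +8 dB make-up → -24.3 dB.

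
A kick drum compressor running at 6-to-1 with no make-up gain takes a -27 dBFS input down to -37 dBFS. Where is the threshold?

Gain reduction = -27 − (-37) = 10 dB; output overshoot = GR / (R − 1) = 10 / 5 = 2 dB.
Threshold = output − output overshoot = -37 − 2 = -39 dBFS.

-39 dBFS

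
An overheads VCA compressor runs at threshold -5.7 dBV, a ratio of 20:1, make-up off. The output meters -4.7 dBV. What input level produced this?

Post-compression overshoot = -4.7 − (-5.7) = 1 dB.
Input overshoot = R × output overshoot = 20 dB → input = -5.7 + 20 = 14.3 dBV.

14.3 dBV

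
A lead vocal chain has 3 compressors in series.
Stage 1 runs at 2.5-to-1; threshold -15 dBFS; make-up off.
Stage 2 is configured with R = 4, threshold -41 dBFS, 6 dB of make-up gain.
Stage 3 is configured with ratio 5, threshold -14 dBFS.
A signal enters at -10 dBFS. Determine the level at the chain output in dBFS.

-28 dBFS

Stage 1: 5 dB above -15 dBFS, reduced 2.5:1 to 2 dB above → -13 dBFS.
Stage 2: overshoot 28 dB → 28/4 = 7 dB → -34 dBFS; +6 dB make-up → -28 dBFS.
Stage 3: below threshold (-28 ≤ -14); passes unchanged; output -28 dBFS.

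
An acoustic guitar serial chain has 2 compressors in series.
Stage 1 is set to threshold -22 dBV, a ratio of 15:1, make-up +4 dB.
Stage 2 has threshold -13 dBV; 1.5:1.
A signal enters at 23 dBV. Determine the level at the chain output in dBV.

-15 dBV

Stage 1: 45 dB above -22 dBV, reduced 15:1 to 3 dB above → -19 dBV; +4 dB make-up → -15 dBV.
Stage 2: -15 dBV is at or below the -13 dBV threshold — no compression; output -15 dBV.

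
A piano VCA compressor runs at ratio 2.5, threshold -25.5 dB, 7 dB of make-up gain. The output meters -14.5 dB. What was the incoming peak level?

Stripping the +7 dB make-up gives -21.5 dB at the gain stage.
The compressed level sits -21.5 − (-25.5) = 4 dB over threshold.
Undo the ratio: input overshoot = 4 × 2.5 = 10 dB, giving input = -15.5 dB.

-15.5 dB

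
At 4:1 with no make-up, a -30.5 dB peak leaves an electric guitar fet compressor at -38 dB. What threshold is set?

Input is 10 dB above T (since output overshoot × R = input overshoot: (-38 − T)·4 = -30.5 − T gives T = -40.5 dB).
Check: -40.5 + (-30.5 − (-40.5))/4 = -40.5 + 2.5 = -38 dB. ✓

-40.5 dB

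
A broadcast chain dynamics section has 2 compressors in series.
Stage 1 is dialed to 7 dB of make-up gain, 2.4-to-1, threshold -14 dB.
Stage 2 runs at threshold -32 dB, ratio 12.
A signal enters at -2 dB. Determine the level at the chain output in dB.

Stage 1: overshoot 12 dB → 12/2.4 = 5 dB → -9 dB; +7 dB make-up → -2 dB.
Stage 2: overshoot 30 dB → 30/12 = 2.5 dB → -29.5 dB.

-29.5 dB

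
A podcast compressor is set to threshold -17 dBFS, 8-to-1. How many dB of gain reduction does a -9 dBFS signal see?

-9 dBFS exceeds the threshold by 8 dB.
After 8:1 compression the overshoot becomes 8/8 = 1 dB.
So the signal is attenuated by 8 − 1 = 7 dB.

7 dB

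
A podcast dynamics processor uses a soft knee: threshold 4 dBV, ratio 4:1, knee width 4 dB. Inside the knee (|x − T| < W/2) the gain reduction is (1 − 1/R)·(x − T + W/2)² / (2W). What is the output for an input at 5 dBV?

x − T + W/2 = 5 − 4 + 2 = 3.
GR = (1 − 1/4) × 3² / 8 = 0.75 × 9 / 8 = 0.84375 dB.
Output = 5 − 0.84375 = 4.15625 dBV.

4.15625 dBV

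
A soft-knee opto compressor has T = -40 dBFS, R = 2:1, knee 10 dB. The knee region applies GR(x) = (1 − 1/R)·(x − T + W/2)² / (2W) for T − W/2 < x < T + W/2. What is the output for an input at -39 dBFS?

-39.9 dBFS

x − T + W/2 = -39 − (-40) + 5 = 6.
GR = (1 − 1/2) × 6² / 20 = 0.5 × 36 / 20 = 0.9 dB.
Output = -39 − 0.9 = -39.9 dBFS.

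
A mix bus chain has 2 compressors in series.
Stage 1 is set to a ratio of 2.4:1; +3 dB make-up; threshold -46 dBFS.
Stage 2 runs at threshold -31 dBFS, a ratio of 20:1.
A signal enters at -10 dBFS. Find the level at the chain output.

Stage 1: -10 dBFS is 36 dB over -46 dBFS; at 2.4:1 that becomes 15 dB over, giving -31 dBFS; +3 dB make-up → -28 dBFS.
Stage 2: 3 dB above -31 dBFS, reduced 20:1 to 0.15 dB above → -30.85 dBFS.

-30.85 dBFS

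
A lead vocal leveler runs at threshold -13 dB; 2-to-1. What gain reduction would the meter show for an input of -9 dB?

2 dB

-9 dB exceeds the threshold by 4 dB.
After 2:1 compression the overshoot becomes 4/2 = 2 dB.
Gain reduction = 4 − 2 = 2 dB.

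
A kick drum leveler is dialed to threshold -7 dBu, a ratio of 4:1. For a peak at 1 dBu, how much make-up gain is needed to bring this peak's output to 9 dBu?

Overshoot 8 dB → 8/4 = 2 dB after compression, so the compressed level is -7 + 2 = -5 dBu.
Make-up = target − compressed = 9 − (-5) = 14 dB.

14 dB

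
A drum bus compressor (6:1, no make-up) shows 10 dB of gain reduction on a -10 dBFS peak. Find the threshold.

-22 dBFS

Let T be the threshold. Output overshoot = (input overshoot)/R, so -20 − T = (-10 − T)/6.
6·(-20 − T) = -10 − T → 5·T = -120 − (-10) = -110.
T = -110/5 = -22 dBFS.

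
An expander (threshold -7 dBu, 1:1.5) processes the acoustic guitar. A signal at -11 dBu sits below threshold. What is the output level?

The input is 4 dB below the -7 dBu threshold.
A 1:1.5 expander multiplies undershoot by 1.5: 4 × 1.5 = 6 dB below threshold.
Output = -7 − 6 = -13 dBu.

-13 dBu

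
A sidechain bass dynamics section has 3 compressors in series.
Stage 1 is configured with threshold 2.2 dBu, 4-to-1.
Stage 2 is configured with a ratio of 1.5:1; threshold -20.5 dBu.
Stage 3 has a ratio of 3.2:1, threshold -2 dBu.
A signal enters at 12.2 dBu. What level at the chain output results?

-3.7 dBu

Stage 1: 12.2 dBu is 10 dB over 2.2 dBu; at 4:1 that becomes 2.5 dB over, giving 4.7 dBu.
Stage 2: 25.2 dB above -20.5 dBu, reduced 1.5:1 to 16.8 dB above → -3.7 dBu.
Stage 3: -3.7 dBu is at or below the -2 dBu threshold — no compression; output -3.7 dBu.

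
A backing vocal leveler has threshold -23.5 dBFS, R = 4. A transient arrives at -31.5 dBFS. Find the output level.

-31.5 dBFS is 8 dB below the -23.5 dBFS threshold, so no gain reduction is applied.
Output = input = -31.5 dBFS.

-31.5 dBFS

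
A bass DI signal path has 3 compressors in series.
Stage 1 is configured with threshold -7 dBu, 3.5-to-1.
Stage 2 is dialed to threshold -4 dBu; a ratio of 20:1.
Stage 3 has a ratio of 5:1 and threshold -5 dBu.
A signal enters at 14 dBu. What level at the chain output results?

-4.77 dBu

Stage 1: 21 dB above -7 dBu, reduced 3.5:1 to 6 dB above → -1 dBu.
Stage 2: 3 dB above -4 dBu, reduced 20:1 to 0.15 dB above → -3.85 dBu.
Stage 3: overshoot 1.15 dB → 1.15/5 = 0.23 dB → -4.77 dBu.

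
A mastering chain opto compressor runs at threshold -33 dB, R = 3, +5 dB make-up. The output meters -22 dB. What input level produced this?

Before make-up, the level was -22 − 5 = -27 dB.
The compressed level sits -27 − (-33) = 6 dB over threshold.
Undo the ratio: input overshoot = 6 × 3 = 18 dB, giving input = -15 dB.

-15 dB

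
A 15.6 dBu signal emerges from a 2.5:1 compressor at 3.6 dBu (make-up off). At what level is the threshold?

Gain reduction = 15.6 − 3.6 = 12 dB; output overshoot = GR / (R − 1) = 12 / 1.5 = 8 dB.
Threshold = output − output overshoot = 3.6 − 8 = -4.4 dBu.

-4.4 dBu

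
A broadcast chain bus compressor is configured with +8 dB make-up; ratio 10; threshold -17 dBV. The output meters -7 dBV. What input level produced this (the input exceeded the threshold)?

3 dBV

Before make-up, the level was -7 − 8 = -15 dBV.
That's 2 dB above the -17 dBV threshold.
Undo the ratio: input overshoot = 2 × 10 = 20 dB, giving input = 3 dBV.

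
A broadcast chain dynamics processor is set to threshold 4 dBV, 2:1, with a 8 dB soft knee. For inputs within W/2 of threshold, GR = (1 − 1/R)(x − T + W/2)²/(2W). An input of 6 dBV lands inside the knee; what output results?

x − T + W/2 = 6 − 4 + 4 = 6.
GR = (1 − 1/2) × 6² / 16 = 0.5 × 36 / 16 = 1.125 dB.
Output = 6 − 1.125 = 4.875 dBV.

4.875 dBV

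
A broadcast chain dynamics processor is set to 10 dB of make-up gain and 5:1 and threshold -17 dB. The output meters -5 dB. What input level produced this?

-7 dB

Stripping the +10 dB make-up gives -15 dB at the gain stage.
That's 2 dB above the -17 dB threshold.
Undo the ratio: input overshoot = 2 × 5 = 10 dB, giving input = -7 dB.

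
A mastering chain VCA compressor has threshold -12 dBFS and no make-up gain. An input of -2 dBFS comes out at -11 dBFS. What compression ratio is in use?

Input overshoot = -2 − (-12) = 10 dB; output overshoot = -11 − (-12) = 1 dB.
Ratio = 10 / 1 = 10.

10:1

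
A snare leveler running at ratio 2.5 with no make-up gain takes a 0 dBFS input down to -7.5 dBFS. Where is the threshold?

Input is 12.5 dB above T (since output overshoot × R = input overshoot: (-7.5 − T)·2.5 = 0 − T gives T = -12.5 dBFS).
Check: -12.5 + (0 − (-12.5))/2.5 = -12.5 + 5 = -7.5 dBFS. ✓

-12.5 dBFS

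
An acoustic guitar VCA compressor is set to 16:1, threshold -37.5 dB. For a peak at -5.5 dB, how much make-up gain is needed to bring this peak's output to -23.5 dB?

Overshoot 32 dB → 32/16 = 2 dB after compression, so the compressed level is -37.5 + 2 = -35.5 dB.
Make-up = target − compressed = -23.5 − (-35.5) = 12 dB.

12 dB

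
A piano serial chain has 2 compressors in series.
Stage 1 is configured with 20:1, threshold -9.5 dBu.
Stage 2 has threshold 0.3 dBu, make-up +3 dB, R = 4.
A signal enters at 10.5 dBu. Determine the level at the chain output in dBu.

Stage 1: overshoot 20 dB → 20/20 = 1 dB → -8.5 dBu.
Stage 2: below threshold (-8.5 ≤ 0.3); passes unchanged; make-up brings it to -5.5 dBu.

-5.5 dBu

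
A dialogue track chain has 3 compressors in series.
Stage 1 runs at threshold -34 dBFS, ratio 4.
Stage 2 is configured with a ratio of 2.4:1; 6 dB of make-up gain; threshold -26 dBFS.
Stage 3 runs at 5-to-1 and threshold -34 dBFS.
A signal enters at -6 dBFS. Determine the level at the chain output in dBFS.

Stage 1: -6 dBFS is 28 dB over -34 dBFS; at 4:1 that becomes 7 dB over, giving -27 dBFS.
Stage 2: -27 dBFS is at or below the -26 dBFS threshold — no compression; make-up brings it to -21 dBFS.
Stage 3: -21 dBFS is 13 dB over -34 dBFS; at 5:1 that becomes 2.6 dB over, giving -31.4 dBFS.

-31.4 dBFS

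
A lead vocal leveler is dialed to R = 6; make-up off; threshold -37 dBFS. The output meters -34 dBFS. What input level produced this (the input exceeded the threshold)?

The compressed level sits -34 − (-37) = 3 dB over threshold.
Input overshoot = R × output overshoot = 18 dB → input = -37 + 18 = -19 dBFS.

-19 dBFS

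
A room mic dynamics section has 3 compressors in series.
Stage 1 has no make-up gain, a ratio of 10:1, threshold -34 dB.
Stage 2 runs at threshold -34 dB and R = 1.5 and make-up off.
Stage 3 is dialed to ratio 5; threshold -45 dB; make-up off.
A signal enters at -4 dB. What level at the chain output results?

Stage 1: -4 dB is 30 dB over -34 dB; at 10:1 that becomes 3 dB over, giving -31 dB.
Stage 2: -31 dB is 3 dB over -34 dB; at 1.5:1 that becomes 2 dB over, giving -32 dB.
Stage 3: 13 dB above -45 dB, reduced 5:1 to 2.6 dB above → -42.4 dB.

-42.4 dB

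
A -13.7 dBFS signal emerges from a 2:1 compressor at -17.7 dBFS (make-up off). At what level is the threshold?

Let T be the threshold. Output overshoot = (input overshoot)/R, so -17.7 − T = (-13.7 − T)/2.
2·(-17.7 − T) = -13.7 − T → 1·T = -35.4 − (-13.7) = -21.7.
T = -21.7/1 = -21.7 dBFS.

-21.7 dBFS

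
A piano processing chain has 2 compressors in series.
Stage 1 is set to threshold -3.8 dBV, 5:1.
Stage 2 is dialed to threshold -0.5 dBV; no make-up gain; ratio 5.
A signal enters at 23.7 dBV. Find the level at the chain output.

-0.06 dBV

Stage 1: 27.5 dB above -3.8 dBV, reduced 5:1 to 5.5 dB above → 1.7 dBV.
Stage 2: 2.2 dB above -0.5 dBV, reduced 5:1 to 0.44 dB above → -0.06 dBV.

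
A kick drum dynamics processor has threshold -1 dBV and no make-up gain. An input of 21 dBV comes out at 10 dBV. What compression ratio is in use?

Input overshoot = 21 − (-1) = 22 dB; output overshoot = 10 − (-1) = 11 dB.
Ratio = 22 / 11 = 2.

2:1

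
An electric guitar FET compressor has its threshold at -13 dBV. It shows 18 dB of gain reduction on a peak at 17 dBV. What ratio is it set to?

2.5:1

Input overshoot = 17 − (-13) = 30 dB.
Output overshoot = 30 − 18 = 12 dB.
Ratio = input overshoot / output overshoot = 30 / 12 = 2.5.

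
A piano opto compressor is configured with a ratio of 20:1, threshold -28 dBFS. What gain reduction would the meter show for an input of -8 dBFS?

19 dB

The signal is 20 dB above threshold.
After 20:1 compression the overshoot becomes 20/20 = 1 dB.
GR = overshoot in − overshoot out = 20 − 1 = 19 dB.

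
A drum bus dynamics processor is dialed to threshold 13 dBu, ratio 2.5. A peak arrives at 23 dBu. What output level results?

The input is 10 dB above the 13 dBu threshold.
At 2.5:1 the overshoot is divided by 2.5, leaving 4 dB above threshold.
So the level is 13 + 4 = 17 dBu.

17 dBu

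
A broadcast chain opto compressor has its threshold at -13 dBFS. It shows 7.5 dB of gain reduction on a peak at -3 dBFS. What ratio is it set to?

Input overshoot = -3 − (-13) = 10 dB.
Output overshoot = 10 − 7.5 = 2.5 dB.
Ratio = input overshoot / output overshoot = 10 / 2.5 = 4.

4:1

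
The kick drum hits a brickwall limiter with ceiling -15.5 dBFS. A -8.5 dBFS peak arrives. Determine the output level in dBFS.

At ∞:1, everything above -15.5 dBFS is held at the ceiling.

-15.5 dBFS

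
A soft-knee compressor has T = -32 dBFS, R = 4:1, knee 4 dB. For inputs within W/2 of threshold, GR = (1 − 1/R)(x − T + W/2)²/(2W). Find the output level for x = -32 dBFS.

x − T + W/2 = -32 − (-32) + 2 = 2.
GR = (1 − 1/4) × 2² / 8 = 0.75 × 4 / 8 = 0.375 dB.
Output = -32 − 0.375 = -32.375 dBFS.

-32.375 dBFS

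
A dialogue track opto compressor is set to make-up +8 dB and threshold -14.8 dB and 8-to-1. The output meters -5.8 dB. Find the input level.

Remove make-up: -5.8 − 8 = -13.8 dB.
Post-compression overshoot = -13.8 − (-14.8) = 1 dB.
Before 8:1 compression the overshoot was 1 × 8 = 8 dB, so input = -14.8 + 8 = -6.8 dB.

-6.8 dB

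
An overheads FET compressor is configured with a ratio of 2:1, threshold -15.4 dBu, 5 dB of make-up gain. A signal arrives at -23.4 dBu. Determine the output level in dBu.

-18.4 dBu

-23.4 dBu is 8 dB below the -15.4 dBu threshold, so no gain reduction is applied.
Make-up gain adds 5 dB: -23.4 + 5 = -18.4 dBu.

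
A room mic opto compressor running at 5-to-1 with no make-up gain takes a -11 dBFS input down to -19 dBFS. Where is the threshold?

-21 dBFS

Let T be the threshold. Output overshoot = (input overshoot)/R, so -19 − T = (-11 − T)/5.
5·(-19 − T) = -11 − T → 4·T = -95 − (-11) = -84.
T = -84/4 = -21 dBFS.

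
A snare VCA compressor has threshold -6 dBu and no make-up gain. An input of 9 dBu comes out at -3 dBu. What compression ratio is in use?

5:1

Input overshoot = 9 − (-6) = 15 dB; output overshoot = -3 − (-6) = 3 dB.
Ratio = 15 / 3 = 5.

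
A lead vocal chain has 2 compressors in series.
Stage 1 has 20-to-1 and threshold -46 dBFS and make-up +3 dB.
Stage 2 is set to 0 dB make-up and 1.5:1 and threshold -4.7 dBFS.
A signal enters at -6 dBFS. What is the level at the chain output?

Stage 1: 40 dB above -46 dBFS, reduced 20:1 to 2 dB above → -44 dBFS; +3 dB make-up → -41 dBFS.
Stage 2: -41 dBFS is at or below the -4.7 dBFS threshold — no compression; output -41 dBFS.

-41 dBFS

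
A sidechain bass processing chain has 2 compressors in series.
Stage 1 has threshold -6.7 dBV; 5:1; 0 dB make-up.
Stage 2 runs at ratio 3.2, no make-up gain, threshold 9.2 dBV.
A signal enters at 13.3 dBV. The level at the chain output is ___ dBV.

Stage 1: 13.3 dBV is 20 dB over -6.7 dBV; at 5:1 that becomes 4 dB over, giving -2.7 dBV.
Stage 2: -2.7 dBV ≤ 9.2 dBV, so stage 2 doesn't engage; output -2.7 dBV.

-2.7 dBV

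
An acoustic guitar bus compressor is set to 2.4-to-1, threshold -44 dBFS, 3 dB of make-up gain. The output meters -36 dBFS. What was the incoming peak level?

-32 dBFS

Stripping the +3 dB make-up gives -39 dBFS at the gain stage.
The compressed level sits -39 − (-44) = 5 dB over threshold.
Undo the ratio: input overshoot = 5 × 2.4 = 12 dB, giving input = -32 dBFS.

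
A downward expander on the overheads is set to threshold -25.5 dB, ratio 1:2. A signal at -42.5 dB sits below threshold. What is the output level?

Undershoot = (-25.5) − (-42.5) = 17 dB.
At 1:2, that expands to 34 dB under threshold.
Output = -25.5 − 34 = -59.5 dB.

-59.5 dB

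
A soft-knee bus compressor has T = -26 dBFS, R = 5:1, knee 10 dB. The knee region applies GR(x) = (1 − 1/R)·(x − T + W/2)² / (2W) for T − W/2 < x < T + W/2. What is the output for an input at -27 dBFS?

x − T + W/2 = -27 − (-26) + 5 = 4.
GR = (1 − 1/5) × 4² / 20 = 0.8 × 16 / 20 = 0.64 dB.
Output = -27 − 0.64 = -27.64 dBFS.

-27.64 dBFS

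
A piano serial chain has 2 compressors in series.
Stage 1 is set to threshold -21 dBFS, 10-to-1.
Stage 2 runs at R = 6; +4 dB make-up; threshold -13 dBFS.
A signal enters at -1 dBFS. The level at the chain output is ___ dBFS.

Stage 1: -1 dBFS is 20 dB over -21 dBFS; at 10:1 that becomes 2 dB over, giving -19 dBFS.
Stage 2: below threshold (-19 ≤ -13); passes unchanged; make-up brings it to -15 dBFS.

-15 dBFS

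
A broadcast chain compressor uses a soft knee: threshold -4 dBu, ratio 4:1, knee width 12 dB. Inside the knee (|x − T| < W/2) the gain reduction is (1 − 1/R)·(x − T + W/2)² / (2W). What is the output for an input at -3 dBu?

-4.53125 dBu

x − T + W/2 = -3 − (-4) + 6 = 7.
GR = (1 − 1/4) × 7² / 24 = 0.75 × 49 / 24 = 1.53125 dB.
Output = -3 − 1.53125 = -4.53125 dBu.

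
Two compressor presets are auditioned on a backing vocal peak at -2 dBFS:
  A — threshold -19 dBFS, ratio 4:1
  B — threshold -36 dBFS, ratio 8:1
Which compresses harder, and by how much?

A: GR = 17 − 17/4 = 12.75 dB.
B: GR = 34 − 34/8 = 29.75 dB.
B reduces 17 dB more.

B, by 17 dB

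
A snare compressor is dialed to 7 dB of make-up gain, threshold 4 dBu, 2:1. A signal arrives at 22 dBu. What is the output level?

20 dBu

The input is 18 dB above the 4 dBu threshold.
2:1 compression reduces that to 18/2 = 9 dB over.
So the level is 4 + 9 = 13 dBu; make-up adds 7 dB, giving 20 dBu.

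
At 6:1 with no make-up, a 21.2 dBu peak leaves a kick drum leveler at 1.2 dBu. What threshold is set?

-2.8 dBu

Let T be the threshold. Output overshoot = (input overshoot)/R, so 1.2 − T = (21.2 − T)/6.
6·(1.2 − T) = 21.2 − T → 5·T = 7.2 − 21.2 = -14.
T = -14/5 = -2.8 dBu.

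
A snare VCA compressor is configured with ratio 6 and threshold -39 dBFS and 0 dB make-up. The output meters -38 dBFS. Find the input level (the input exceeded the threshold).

That's 1 dB above the -39 dBFS threshold.
Before 6:1 compression the overshoot was 1 × 6 = 6 dB, so input = -39 + 6 = -33 dBFS.

-33 dBFS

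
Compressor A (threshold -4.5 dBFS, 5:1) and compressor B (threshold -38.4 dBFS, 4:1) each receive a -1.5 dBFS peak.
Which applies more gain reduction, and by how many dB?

A: overshoot 3 dB → output overshoot 0.6 dB → GR 2.4 dB.
B: overshoot 36.9 dB → output overshoot 9.225 dB → GR 27.675 dB.
B applies 25.275 dB more gain reduction.

B, by 25.275 dB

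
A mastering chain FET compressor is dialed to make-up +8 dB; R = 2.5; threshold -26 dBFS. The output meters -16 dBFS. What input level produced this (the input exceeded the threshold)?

Stripping the +8 dB make-up gives -24 dBFS at the gain stage.
That's 2 dB above the -26 dBFS threshold.
Undo the ratio: input overshoot = 2 × 2.5 = 5 dB, giving input = -21 dBFS.

-21 dBFS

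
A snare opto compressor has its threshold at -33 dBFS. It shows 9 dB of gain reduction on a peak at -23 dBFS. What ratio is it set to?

Input overshoot = -23 − (-33) = 10 dB.
Output overshoot = 10 − 9 = 1 dB.
Ratio = input overshoot / output overshoot = 10 / 1 = 10.

10:1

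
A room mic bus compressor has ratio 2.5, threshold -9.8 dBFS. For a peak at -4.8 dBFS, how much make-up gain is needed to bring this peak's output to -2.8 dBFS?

5 dB

Without make-up, output = threshold + overshoot/2.5 = -9.8 + 2 = -7.8 dBFS.
Gap to target: 5 dB.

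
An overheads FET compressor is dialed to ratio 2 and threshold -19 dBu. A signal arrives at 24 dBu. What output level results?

2.5 dBu

24 dBu sits 43 dB over threshold.
The 43 dB excess becomes 21.5 dB after 2:1 reduction.
So the level is -19 + 21.5 = 2.5 dBu.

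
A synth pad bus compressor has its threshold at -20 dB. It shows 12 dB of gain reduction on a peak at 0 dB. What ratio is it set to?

Input overshoot = 0 − (-20) = 20 dB.
Output overshoot = 20 − 12 = 8 dB.
Ratio = input overshoot / output overshoot = 20 / 8 = 2.5.

2.5:1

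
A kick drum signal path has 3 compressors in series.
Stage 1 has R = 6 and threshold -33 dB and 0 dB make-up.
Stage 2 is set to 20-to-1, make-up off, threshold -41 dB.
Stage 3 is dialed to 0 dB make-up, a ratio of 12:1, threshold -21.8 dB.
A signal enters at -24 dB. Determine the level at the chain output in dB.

Stage 1: 9 dB above -33 dB, reduced 6:1 to 1.5 dB above → -31.5 dB.
Stage 2: -31.5 dB is 9.5 dB over -41 dB; at 20:1 that becomes 0.475 dB over, giving -40.525 dB.
Stage 3: below threshold (-40.525 ≤ -21.8); passes unchanged; output -40.525 dB.

-40.525 dB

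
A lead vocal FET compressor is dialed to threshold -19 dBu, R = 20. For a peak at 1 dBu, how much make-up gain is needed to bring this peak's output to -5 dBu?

The peak compresses to -19 + 20/20 = -18 dBu.
To reach -5 dBu requires -5 − (-18) = 13 dB of make-up.

13 dB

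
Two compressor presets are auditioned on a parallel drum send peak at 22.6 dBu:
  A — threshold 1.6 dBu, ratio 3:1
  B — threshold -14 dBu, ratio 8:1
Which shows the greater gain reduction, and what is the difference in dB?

B, by 18.025 dB

A: GR = 21 − 21/3 = 14 dB.
B: GR = 36.6 − 36.6/8 = 32.025 dB.
B reduces 18.025 dB more.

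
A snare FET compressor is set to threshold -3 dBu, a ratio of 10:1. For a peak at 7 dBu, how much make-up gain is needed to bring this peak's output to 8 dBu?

The peak compresses to -3 + 10/10 = -2 dBu.
To reach 8 dBu requires 8 − (-2) = 10 dB of make-up.

10 dB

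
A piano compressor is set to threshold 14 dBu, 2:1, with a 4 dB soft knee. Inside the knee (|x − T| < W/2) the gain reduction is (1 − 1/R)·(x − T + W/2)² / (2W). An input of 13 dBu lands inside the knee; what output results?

12.9375 dBu

x − T + W/2 = 13 − 14 + 2 = 1.
GR = (1 − 1/2) × 1² / 8 = 0.5 × 1 / 8 = 0.0625 dB.
Output = 13 − 0.0625 = 12.9375 dBu.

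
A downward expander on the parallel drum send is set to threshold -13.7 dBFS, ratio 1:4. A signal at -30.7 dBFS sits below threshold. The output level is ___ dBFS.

The input is 17 dB below the -13.7 dBFS threshold.
A 1:4 expander multiplies undershoot by 4: 17 × 4 = 68 dB below threshold.
Output = -13.7 − 68 = -81.7 dBFS.

-81.7 dBFS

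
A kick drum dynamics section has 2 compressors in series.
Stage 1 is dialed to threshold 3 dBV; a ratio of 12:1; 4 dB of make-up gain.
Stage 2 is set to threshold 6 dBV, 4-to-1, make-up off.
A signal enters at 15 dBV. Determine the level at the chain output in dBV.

6.5 dBV

Stage 1: overshoot 12 dB → 12/12 = 1 dB → 4 dBV; +4 dB make-up → 8 dBV.
Stage 2: 8 dBV is 2 dB over 6 dBV; at 4:1 that becomes 0.5 dB over, giving 6.5 dBV.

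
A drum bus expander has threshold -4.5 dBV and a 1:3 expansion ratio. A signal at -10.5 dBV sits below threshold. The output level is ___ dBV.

The input is 6 dB below the -4.5 dBV threshold.
A 1:3 expander multiplies undershoot by 3: 6 × 3 = 18 dB below threshold.
Output = -4.5 − 18 = -22.5 dBV.

-22.5 dBV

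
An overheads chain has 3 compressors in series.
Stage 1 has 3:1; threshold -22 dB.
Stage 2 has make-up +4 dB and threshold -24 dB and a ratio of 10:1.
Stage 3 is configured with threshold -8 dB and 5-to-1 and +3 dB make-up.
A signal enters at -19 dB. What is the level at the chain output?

-16.7 dB

Stage 1: 3 dB above -22 dB, reduced 3:1 to 1 dB above → -21 dB.
Stage 2: overshoot 3 dB → 3/10 = 0.3 dB → -23.7 dB; +4 dB make-up → -19.7 dB.
Stage 3: below threshold (-19.7 ≤ -8); passes unchanged; make-up brings it to -16.7 dB.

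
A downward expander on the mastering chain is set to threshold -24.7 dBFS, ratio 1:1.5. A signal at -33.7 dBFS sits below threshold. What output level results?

-38.2 dBFS

The input is 9 dB below the -24.7 dBFS threshold.
A 1:1.5 expander multiplies undershoot by 1.5: 9 × 1.5 = 13.5 dB below threshold.
Output = -24.7 − 13.5 = -38.2 dBFS.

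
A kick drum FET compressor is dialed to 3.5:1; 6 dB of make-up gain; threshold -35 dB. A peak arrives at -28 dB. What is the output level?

-27 dB

-28 dB sits 7 dB over threshold.
The 7 dB excess becomes 2 dB after 3.5:1 reduction.
That puts the output at -33 dB; make-up adds 6 dB, giving -27 dB.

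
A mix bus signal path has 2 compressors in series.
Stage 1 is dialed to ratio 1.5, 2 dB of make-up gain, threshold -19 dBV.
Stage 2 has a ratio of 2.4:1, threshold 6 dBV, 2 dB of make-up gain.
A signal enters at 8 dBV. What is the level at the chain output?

Stage 1: 8 dBV is 27 dB over -19 dBV; at 1.5:1 that becomes 18 dB over, giving -1 dBV; +2 dB make-up → 1 dBV.
Stage 2: 1 dBV ≤ 6 dBV, so stage 2 doesn't engage; make-up brings it to 3 dBV.

3 dBV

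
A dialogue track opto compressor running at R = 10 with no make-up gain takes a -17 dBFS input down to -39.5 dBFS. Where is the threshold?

Input is 25 dB above T (since output overshoot × R = input overshoot: (-39.5 − T)·10 = -17 − T gives T = -42 dBFS).
Check: -42 + (-17 − (-42))/10 = -42 + 2.5 = -39.5 dBFS. ✓

-42 dBFS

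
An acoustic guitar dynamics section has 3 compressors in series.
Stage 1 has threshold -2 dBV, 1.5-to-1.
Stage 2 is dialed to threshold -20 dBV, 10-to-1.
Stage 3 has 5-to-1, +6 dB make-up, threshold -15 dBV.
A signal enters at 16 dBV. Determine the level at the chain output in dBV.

-11 dBV

Stage 1: 16 dBV is 18 dB over -2 dBV; at 1.5:1 that becomes 12 dB over, giving 10 dBV.
Stage 2: 30 dB above -20 dBV, reduced 10:1 to 3 dB above → -17 dBV.
Stage 3: below threshold (-17 ≤ -15); passes unchanged; make-up brings it to -11 dBV.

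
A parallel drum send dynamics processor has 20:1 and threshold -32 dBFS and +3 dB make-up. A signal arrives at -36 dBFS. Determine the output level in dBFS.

-36 dBFS is 4 dB below the -32 dBFS threshold, so no gain reduction is applied.
Make-up gain adds 3 dB: -36 + 3 = -33 dBFS.

-33 dBFS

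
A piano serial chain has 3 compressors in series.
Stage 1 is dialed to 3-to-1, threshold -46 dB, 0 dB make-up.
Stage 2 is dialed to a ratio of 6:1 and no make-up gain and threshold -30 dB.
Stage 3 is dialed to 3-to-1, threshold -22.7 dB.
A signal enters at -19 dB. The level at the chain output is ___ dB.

-37 dB

Stage 1: -19 dB is 27 dB over -46 dB; at 3:1 that becomes 9 dB over, giving -37 dB.
Stage 2: -37 dB ≤ -30 dB, so stage 2 doesn't engage; output -37 dB.
Stage 3: -37 dB ≤ -22.7 dB, so stage 3 doesn't engage; output -37 dB.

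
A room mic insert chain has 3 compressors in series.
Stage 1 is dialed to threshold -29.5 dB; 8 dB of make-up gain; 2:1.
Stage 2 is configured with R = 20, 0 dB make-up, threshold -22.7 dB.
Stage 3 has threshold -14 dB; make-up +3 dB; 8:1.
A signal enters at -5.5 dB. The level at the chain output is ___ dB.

-19.04 dB

Stage 1: 24 dB above -29.5 dB, reduced 2:1 to 12 dB above → -17.5 dB; +8 dB make-up → -9.5 dB.
Stage 2: -9.5 dB is 13.2 dB over -22.7 dB; at 20:1 that becomes 0.66 dB over, giving -22.04 dB.
Stage 3: -22.04 dB ≤ -14 dB, so stage 3 doesn't engage; make-up brings it to -19.04 dB.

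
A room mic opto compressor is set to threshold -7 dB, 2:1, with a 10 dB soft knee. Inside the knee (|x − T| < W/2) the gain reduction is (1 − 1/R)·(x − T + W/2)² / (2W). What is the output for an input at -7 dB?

x − T + W/2 = -7 − (-7) + 5 = 5.
GR = (1 − 1/2) × 5² / 20 = 0.5 × 25 / 20 = 0.625 dB.
Output = -7 − 0.625 = -7.625 dB.

-7.625 dB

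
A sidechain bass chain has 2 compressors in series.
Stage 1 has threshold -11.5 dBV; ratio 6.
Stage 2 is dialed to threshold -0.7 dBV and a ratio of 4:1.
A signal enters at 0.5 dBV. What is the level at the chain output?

Stage 1: overshoot 12 dB → 12/6 = 2 dB → -9.5 dBV.
Stage 2: below threshold (-9.5 ≤ -0.7); passes unchanged; output -9.5 dBV.

-9.5 dBV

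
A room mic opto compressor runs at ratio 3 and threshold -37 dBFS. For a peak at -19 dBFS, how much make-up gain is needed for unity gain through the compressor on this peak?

12 dB

Without make-up, output = threshold + overshoot/3 = -37 + 6 = -31 dBFS.
Gap to target: 12 dB.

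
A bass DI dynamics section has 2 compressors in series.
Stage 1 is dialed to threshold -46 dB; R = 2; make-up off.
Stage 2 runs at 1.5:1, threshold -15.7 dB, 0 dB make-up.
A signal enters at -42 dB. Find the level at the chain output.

Stage 1: 4 dB above -46 dB, reduced 2:1 to 2 dB above → -44 dB.
Stage 2: below threshold (-44 ≤ -15.7); passes unchanged; output -44 dB.

-44 dB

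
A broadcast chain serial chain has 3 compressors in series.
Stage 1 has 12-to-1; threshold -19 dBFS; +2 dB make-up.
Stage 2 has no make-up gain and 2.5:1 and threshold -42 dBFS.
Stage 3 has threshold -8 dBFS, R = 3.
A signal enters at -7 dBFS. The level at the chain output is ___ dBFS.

Stage 1: 12 dB above -19 dBFS, reduced 12:1 to 1 dB above → -18 dBFS; +2 dB make-up → -16 dBFS.
Stage 2: 26 dB above -42 dBFS, reduced 2.5:1 to 10.4 dB above → -31.6 dBFS.
Stage 3: -31.6 dBFS is at or below the -8 dBFS threshold — no compression; output -31.6 dBFS.

-31.6 dBFS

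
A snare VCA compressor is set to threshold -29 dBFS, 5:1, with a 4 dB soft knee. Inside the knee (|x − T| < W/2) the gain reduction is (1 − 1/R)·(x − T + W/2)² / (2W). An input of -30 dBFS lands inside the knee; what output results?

-30.1 dBFS

x − T + W/2 = -30 − (-29) + 2 = 1.
GR = (1 − 1/5) × 1² / 8 = 0.8 × 1 / 8 = 0.1 dB.
Output = -30 − 0.1 = -30.1 dBFS.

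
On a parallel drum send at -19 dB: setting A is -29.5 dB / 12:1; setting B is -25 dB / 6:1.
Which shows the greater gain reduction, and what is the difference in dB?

A: GR = 10.5 − 10.5/12 = 9.625 dB.
B: GR = 6 − 6/6 = 5 dB.
A reduces 4.625 dB more.

A, by 4.625 dB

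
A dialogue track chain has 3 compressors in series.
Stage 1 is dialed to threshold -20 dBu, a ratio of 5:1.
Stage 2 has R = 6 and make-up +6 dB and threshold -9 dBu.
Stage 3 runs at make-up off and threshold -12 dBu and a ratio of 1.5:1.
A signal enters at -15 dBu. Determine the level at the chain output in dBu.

Stage 1: -15 dBu is 5 dB over -20 dBu; at 5:1 that becomes 1 dB over, giving -19 dBu.
Stage 2: below threshold (-19 ≤ -9); passes unchanged; make-up brings it to -13 dBu.
Stage 3: -13 dBu ≤ -12 dBu, so stage 3 doesn't engage; output -13 dBu.

-13 dBu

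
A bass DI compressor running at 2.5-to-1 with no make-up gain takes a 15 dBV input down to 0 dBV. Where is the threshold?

Gain reduction = 15 − 0 = 15 dB; output overshoot = GR / (R − 1) = 15 / 1.5 = 10 dB.
Threshold = output − output overshoot = 0 − 10 = -10 dBV.

-10 dBV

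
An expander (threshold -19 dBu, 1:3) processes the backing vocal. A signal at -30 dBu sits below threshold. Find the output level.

The input is 11 dB below the -19 dBu threshold.
A 1:3 expander multiplies undershoot by 3: 11 × 3 = 33 dB below threshold.
Output = -19 − 33 = -52 dBu.

-52 dBu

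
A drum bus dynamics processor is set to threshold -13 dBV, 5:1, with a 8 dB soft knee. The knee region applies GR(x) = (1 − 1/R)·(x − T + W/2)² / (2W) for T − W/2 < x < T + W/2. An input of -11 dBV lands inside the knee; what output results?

x − T + W/2 = -11 − (-13) + 4 = 6.
GR = (1 − 1/5) × 6² / 16 = 0.8 × 36 / 16 = 1.8 dB.
Output = -11 − 1.8 = -12.8 dBV.

-12.8 dBV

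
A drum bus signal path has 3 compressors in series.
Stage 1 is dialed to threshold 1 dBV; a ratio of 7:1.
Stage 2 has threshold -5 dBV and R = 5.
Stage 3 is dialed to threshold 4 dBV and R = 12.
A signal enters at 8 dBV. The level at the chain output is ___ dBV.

-3.6 dBV

Stage 1: 8 dBV is 7 dB over 1 dBV; at 7:1 that becomes 1 dB over, giving 2 dBV.
Stage 2: 7 dB above -5 dBV, reduced 5:1 to 1.4 dB above → -3.6 dBV.
Stage 3: below threshold (-3.6 ≤ 4); passes unchanged; output -3.6 dBV.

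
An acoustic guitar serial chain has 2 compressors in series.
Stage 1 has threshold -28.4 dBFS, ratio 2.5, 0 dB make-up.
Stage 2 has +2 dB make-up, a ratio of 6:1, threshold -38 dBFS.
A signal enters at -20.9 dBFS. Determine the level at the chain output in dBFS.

Stage 1: overshoot 7.5 dB → 7.5/2.5 = 3 dB → -25.4 dBFS.
Stage 2: 12.6 dB above -38 dBFS, reduced 6:1 to 2.1 dB above → -35.9 dBFS; +2 dB make-up → -33.9 dBFS.

-33.9 dBFS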